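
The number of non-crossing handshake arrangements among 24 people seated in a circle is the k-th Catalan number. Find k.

12

Non-crossing handshake pairings of 2n people are counted by C_n; 24 people gives n = 12.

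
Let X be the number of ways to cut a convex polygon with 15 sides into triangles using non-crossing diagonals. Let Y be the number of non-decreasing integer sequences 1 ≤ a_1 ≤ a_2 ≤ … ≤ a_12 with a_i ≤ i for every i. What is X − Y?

534888

The number of triangulations of a 15-gon is the Catalan number C_13 (index = sides − 2). So X = C_13 = 742900.
Weakly increasing sequences with a_i ≤ i biject with Dyck paths of semilength 12, so there are C_12. So Y = C_12 = 208012.
X − Y = 742900 − 208012 = 534888.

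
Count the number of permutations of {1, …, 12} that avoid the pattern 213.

208012

For any fixed pattern of length 3, the pattern-avoiding permutations of [12] number C_12.
C_12 = C(24,12)/13 = 2704156/13 = 208012.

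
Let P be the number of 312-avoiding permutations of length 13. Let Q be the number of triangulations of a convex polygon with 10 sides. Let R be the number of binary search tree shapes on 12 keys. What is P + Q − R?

For any fixed pattern of length 3, the pattern-avoiding permutations of [13] number C_13. So P = C_13 = 742900.
Triangulations of a convex m-gon are counted by C_{m−2}; with m = 10 this is C_8. So Q = C_8 = 1430.
Rooted binary trees with 12 nodes (each child slot possibly empty) number C_12. So R = C_12 = 208012.
P + Q − R = 742900 + 1430 − 208012 = 536318.

536318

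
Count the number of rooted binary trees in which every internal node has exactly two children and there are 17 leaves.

A full binary tree with L leaves has L−1 internal nodes and is counted by C_{L−1}; L = 17 gives C_16.
C_16 = C_15 · 2(2·15+1)/(15+2) = 9694845 · 62/17 = 35357670.

35357670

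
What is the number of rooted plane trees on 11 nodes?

16796

A rooted plane tree on 11 nodes has 10 edges, and such trees are counted by C_10.
C_10 = 16796.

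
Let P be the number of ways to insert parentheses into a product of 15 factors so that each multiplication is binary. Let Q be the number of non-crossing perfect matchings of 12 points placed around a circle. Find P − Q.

Parenthesizations of m factors correspond to full binary trees with m leaves, counted by C_{m−1}; m = 15 gives C_14. So P = C_14 = 2674440.
Non-crossing perfect matchings of 2n points on a circle are counted by C_n; with 12 points, n = 6. So Q = C_6 = 132.
P − Q = 2674440 − 132 = 2674308.

2674308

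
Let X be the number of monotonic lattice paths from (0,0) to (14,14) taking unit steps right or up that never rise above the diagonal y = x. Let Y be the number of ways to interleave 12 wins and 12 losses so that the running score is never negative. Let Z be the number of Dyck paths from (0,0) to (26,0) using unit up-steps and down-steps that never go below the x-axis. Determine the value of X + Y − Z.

Sub-diagonal monotone paths from (0,0) to (14,14) biject with Dyck paths of semilength 14, giving C_14. So X = C_14 = 2674440.
Reading a vote for the leader as '(' and for the other as ')' turns such a sequence into a balanced string of 12 pairs, so the count is C_12. So Y = C_12 = 208012.
Dyck paths of semilength n (length 2n) are counted by C_n; here n = 13. So Z = C_13 = 742900.
X + Y − Z = 2674440 + 208012 − 742900 = 2139552.

2139552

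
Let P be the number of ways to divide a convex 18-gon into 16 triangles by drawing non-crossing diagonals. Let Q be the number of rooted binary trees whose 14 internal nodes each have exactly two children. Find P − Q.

The number of triangulations of an 18-gon is the Catalan number C_16 (index = sides − 2). So P = C_16 = 35357670.
Full binary trees with n internal nodes are counted by C_n; here n = 14. So Q = C_14 = 2674440.
P − Q = 35357670 − 2674440 = 32683230.

32683230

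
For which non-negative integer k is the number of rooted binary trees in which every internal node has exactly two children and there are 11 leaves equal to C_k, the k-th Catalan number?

10

A full binary tree with L leaves has L−1 internal nodes and is counted by C_{L−1}; L = 11 gives C_10.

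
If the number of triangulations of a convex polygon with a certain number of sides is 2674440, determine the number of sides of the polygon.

Triangulations of a convex m-gon are counted by C_{m−2}. Since C_14 = 2674440, the index is 14.
So m − 2 = 14, giving m = 16 sides.

16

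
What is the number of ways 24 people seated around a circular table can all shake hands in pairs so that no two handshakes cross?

208012

With 24 = 2·12 people, non-crossing handshake pairings are non-crossing perfect matchings on a circle, counted by C_12.
C_12 = C_11 · 2(2·11+1)/(11+2) = 58786 · 46/13 = 208012.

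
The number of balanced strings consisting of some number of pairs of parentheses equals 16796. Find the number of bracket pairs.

Balanced strings of n bracket-pairs are counted by C_n. Since C_10 = 16796, the index is 10.

10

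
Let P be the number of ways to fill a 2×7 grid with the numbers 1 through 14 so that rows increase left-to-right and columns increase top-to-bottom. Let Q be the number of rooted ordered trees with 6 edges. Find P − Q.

297

Standard Young tableaux of shape 2×n are counted by C_n; here n = 7. So P = C_7 = 429.
A rooted plane tree with 6 edges has 7 nodes, and the count is C_6. So Q = C_6 = 132.
P − Q = 429 − 132 = 297.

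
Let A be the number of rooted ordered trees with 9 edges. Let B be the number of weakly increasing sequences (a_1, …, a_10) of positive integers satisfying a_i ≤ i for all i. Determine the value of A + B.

21658

Rooted ordered trees with n edges are counted by C_n; here n = 9. So A = C_9 = 4862.
Such sub-staircase sequences of length n are counted by C_n; here n = 10. So B = C_10 = 16796.
A + B = 4862 + 16796 = 21658.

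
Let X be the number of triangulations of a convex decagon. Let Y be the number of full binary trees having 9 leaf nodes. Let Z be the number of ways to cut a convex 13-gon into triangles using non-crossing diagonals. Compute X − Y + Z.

Triangulations of a convex m-gon are counted by C_{m−2}; with m = 10 this is C_8. So X = C_8 = 1430.
Full binary trees with 9 leaves have 9−1 = 8 internal nodes, so there are C_8 of them. So Y = C_8 = 1430.
A convex 13-gon is triangulated into 11 triangles, and the number of such triangulations is the Catalan number C_{13−2} = C_11. So Z = C_11 = 58786.
X − Y + Z = 1430 − 1430 + 58786 = 58786.

58786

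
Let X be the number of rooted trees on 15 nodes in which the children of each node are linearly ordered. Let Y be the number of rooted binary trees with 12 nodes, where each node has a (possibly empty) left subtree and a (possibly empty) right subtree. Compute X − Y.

2466428

A rooted plane tree on 15 nodes has 14 edges, and such trees are counted by C_14. So X = C_14 = 2674440.
There are C_n binary search tree shapes on n keys; with n = 12 that is C_12. So Y = C_12 = 208012.
X − Y = 2674440 − 208012 = 2466428.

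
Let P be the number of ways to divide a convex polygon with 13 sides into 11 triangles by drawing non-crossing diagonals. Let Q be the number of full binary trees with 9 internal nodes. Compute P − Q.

53924

A convex 13-gon is triangulated into 11 triangles, and the number of such triangulations is the Catalan number C_{13−2} = C_11. So P = C_11 = 58786.
The number of full binary trees on 9 internal nodes is the Catalan number C_9. So Q = C_9 = 4862.
P − Q = 58786 − 4862 = 53924.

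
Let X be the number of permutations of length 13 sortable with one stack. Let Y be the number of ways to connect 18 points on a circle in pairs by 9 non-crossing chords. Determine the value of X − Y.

738038

Stack-sortable permutations are exactly the 231-avoiding ones, counted by C_n; here n = 13. So X = C_13 = 742900.
Non-crossing perfect matchings of 2n points on a circle are counted by C_n; with 18 points, n = 9. So Y = C_9 = 4862.
X − Y = 742900 − 4862 = 738038.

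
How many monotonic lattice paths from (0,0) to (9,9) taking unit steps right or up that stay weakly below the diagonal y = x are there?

Sub-diagonal monotone paths from (0,0) to (9,9) biject with Dyck paths of semilength 9, giving C_9.
C_9 = C_8 · 2(2·8+1)/(8+2) = 1430 · 34/10 = 4862.

4862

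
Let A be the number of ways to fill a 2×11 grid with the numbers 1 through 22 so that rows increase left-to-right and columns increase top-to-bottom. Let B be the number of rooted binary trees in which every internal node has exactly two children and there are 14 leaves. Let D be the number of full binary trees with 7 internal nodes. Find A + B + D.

By the hook-length formula (or a Dyck-path bijection), SYT of shape 2×11 number C_11. So A = C_11 = 58786.
Full binary trees with 14 leaves have 14−1 = 13 internal nodes, so there are C_13 of them. So B = C_13 = 742900.
The number of full binary trees on 7 internal nodes is the Catalan number C_7. So D = C_7 = 429.
A + B + D = 58786 + 742900 + 429 = 802115.

802115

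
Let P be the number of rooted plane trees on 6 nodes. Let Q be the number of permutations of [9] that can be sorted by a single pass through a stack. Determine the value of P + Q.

A rooted plane tree on 6 nodes has 5 edges, and such trees are counted by C_5. So P = C_5 = 42.
Stack-sortable permutations are exactly the 231-avoiding ones, counted by C_n; here n = 9. So Q = C_9 = 4862.
P + Q = 42 + 4862 = 4904.

4904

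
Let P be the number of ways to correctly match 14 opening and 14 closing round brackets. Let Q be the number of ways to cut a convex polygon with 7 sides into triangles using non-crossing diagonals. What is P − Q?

Balanced strings of n pairs of brackets are counted by C_n; here n = 14. So P = C_14 = 2674440.
A convex 7-gon is triangulated into 5 triangles, and the number of such triangulations is the Catalan number C_{7−2} = C_5. So Q = C_5 = 42.
P − Q = 2674440 − 42 = 2674398.

2674398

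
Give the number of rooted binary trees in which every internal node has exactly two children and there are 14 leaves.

742900

A full binary tree with L leaves has L−1 internal nodes and is counted by C_{L−1}; L = 14 gives C_13.
C_13 = C(26,13)/14 = 10400600/14 = 742900.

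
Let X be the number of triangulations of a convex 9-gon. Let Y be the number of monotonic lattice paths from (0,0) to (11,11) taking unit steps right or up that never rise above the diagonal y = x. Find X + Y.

59215

A convex 9-gon is triangulated into 7 triangles, and the number of such triangulations is the Catalan number C_{9−2} = C_7. So X = C_7 = 429.
Sub-diagonal monotone paths from (0,0) to (11,11) biject with Dyck paths of semilength 11, giving C_11. So Y = C_11 = 58786.
X + Y = 429 + 58786 = 59215.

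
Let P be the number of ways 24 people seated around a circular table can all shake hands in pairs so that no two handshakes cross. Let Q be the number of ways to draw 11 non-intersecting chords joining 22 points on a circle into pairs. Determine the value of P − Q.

149226

With 24 = 2·12 people, non-crossing handshake pairings are non-crossing perfect matchings on a circle, counted by C_12. So P = C_12 = 208012.
Pairing 22 circle points by 11 non-crossing chords gives C_11 matchings. So Q = C_11 = 58786.
P − Q = 208012 − 58786 = 149226.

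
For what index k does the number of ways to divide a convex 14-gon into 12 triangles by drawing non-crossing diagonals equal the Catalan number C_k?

The number of triangulations of a 14-gon is the Catalan number C_12 (index = sides − 2).

12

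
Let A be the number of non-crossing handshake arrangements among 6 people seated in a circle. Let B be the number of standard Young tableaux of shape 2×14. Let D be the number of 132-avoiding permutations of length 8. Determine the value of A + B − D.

With 6 = 2·3 people, non-crossing handshake pairings are non-crossing perfect matchings on a circle, counted by C_3. So A = C_3 = 5.
Standard Young tableaux of shape 2×n are counted by C_n; here n = 14. So B = C_14 = 2674440.
For any fixed pattern of length 3, the pattern-avoiding permutations of [8] number C_8. So D = C_8 = 1430.
A + B − D = 5 + 2674440 − 1430 = 2673015.

2673015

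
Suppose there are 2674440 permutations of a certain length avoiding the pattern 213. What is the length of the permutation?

Permutations of [n] avoiding a fixed length-3 pattern are counted by C_n, and C_14 = 2674440.

14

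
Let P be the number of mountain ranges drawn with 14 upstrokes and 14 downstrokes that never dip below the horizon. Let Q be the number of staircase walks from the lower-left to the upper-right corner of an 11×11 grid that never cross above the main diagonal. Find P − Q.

2615654

A Dyck path with 14 up-steps and 14 down-steps has semilength 14, so there are C_14 of them. So P = C_14 = 2674440.
Monotone paths in an n×n grid that stay weakly below the diagonal are counted by C_n; here n = 11. So Q = C_11 = 58786.
P − Q = 2674440 − 58786 = 2615654.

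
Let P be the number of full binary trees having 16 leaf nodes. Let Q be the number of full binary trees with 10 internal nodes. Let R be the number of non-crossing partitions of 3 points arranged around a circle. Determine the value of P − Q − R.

9678044

A full binary tree with L leaves has L−1 internal nodes and is counted by C_{L−1}; L = 16 gives C_15. So P = C_15 = 9694845.
The number of full binary trees on 10 internal nodes is the Catalan number C_10. So Q = C_10 = 16796.
The non-crossing partitions of [3] form a lattice of size C_3. So R = C_3 = 5.
P − Q − R = 9694845 − 16796 − 5 = 9678044.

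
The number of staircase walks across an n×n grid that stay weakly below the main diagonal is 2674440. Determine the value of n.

14

Such diagonal-avoiding paths in an n×n grid are counted by C_n. The Catalan number equal to 2674440 is C_14.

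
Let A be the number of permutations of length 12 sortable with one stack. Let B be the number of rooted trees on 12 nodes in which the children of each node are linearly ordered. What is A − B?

149226

Stack-sortable permutations are exactly the 231-avoiding ones, counted by C_n; here n = 12. So A = C_12 = 208012.
A rooted plane tree on 12 nodes has 11 edges, and such trees are counted by C_11. So B = C_11 = 58786.
A − B = 208012 − 58786 = 149226.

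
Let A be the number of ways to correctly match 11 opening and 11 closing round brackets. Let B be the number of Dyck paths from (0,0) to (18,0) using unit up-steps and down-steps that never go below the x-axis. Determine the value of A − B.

53924

With 11 pairs the number of balanced bracket strings is the Catalan number C_11. So A = C_11 = 58786.
Paths of 9 up- and 9 down-steps that never dip below the axis are Dyck paths; their count is C_9. So B = C_9 = 4862.
A − B = 58786 − 4862 = 53924.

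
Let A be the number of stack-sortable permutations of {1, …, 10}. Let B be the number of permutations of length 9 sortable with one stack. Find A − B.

By Knuth's characterisation, the stack-sortable permutations of length 10 are the 231-avoiders, numbering C_10. So A = C_10 = 16796.
Stack-sortable permutations are exactly the 231-avoiding ones, counted by C_n; here n = 9. So B = C_9 = 4862.
A − B = 16796 − 4862 = 11934.

11934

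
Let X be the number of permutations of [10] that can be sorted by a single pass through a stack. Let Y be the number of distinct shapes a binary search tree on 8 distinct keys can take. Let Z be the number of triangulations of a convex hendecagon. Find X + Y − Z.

By Knuth's characterisation, the stack-sortable permutations of length 10 are the 231-avoiders, numbering C_10. So X = C_10 = 16796.
There are C_n binary search tree shapes on n keys; with n = 8 that is C_8. So Y = C_8 = 1430.
The number of triangulations of an 11-gon is the Catalan number C_9 (index = sides − 2). So Z = C_9 = 4862.
X + Y − Z = 16796 + 1430 − 4862 = 13364.

13364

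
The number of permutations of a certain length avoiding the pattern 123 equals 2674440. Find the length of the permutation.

14

Permutations of [n] avoiding a fixed length-3 pattern are counted by C_n. Since C_14 = 2674440, the index is 14.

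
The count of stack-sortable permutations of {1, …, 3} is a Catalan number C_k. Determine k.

3

Stack-sortable permutations are exactly the 231-avoiding ones, counted by C_n; here n = 3.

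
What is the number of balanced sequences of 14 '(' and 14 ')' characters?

2674440

A balanced arrangement of 14 bracket pairs is a Dyck word of semilength 14, so the count is C_14.
C_14 = C(28,14)/15 = 40116600/15 = 2674440.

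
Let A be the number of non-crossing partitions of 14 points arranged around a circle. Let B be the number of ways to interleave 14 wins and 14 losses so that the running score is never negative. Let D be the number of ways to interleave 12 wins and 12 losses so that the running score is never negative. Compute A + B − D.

5140868

Non-crossing partitions of an n-element set are counted by C_n; here n = 14. So A = C_14 = 2674440.
Ballot sequences with n votes each where one side never trails are Dyck words, counted by C_n; here n = 14. So B = C_14 = 2674440.
Reading a vote for the leader as '(' and for the other as ')' turns such a sequence into a balanced string of 12 pairs, so the count is C_12. So D = C_12 = 208012.
A + B − D = 2674440 + 2674440 − 208012 = 5140868.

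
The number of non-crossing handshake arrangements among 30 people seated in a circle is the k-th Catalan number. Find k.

With 30 = 2·15 people, non-crossing handshake pairings are non-crossing perfect matchings on a circle, counted by C_15.

15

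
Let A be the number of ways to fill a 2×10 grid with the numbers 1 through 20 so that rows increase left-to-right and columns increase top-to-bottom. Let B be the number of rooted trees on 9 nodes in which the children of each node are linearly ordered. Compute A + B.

Standard Young tableaux of shape 2×n are counted by C_n; here n = 10. So A = C_10 = 16796.
A rooted plane tree on 9 nodes has 8 edges, and such trees are counted by C_8. So B = C_8 = 1430.
A + B = 16796 + 1430 = 18226.

18226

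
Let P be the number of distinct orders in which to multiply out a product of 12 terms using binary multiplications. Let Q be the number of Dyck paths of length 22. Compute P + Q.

117572

Bracketing 12 factors into binary products is counted by C_{12−1} = C_11. So P = C_11 = 58786.
Dyck paths of semilength n (length 2n) are counted by C_n; here n = 11. So Q = C_11 = 58786.
P + Q = 58786 + 58786 = 117572.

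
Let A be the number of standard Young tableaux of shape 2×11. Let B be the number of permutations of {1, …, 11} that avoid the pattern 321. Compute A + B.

Standard Young tableaux of shape 2×n are counted by C_n; here n = 11. So A = C_11 = 58786.
Permutations of [n] avoiding any single length-3 pattern are counted by C_n; here n = 11. So B = C_11 = 58786.
A + B = 58786 + 58786 = 117572.

117572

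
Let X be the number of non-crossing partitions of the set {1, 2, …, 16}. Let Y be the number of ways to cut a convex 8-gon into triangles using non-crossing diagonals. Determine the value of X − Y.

35357538

Non-crossing partitions of an n-element set are counted by C_n; here n = 16. So X = C_16 = 35357670.
Triangulations of a convex m-gon are counted by C_{m−2}; with m = 8 this is C_6. So Y = C_6 = 132.
X − Y = 35357670 − 132 = 35357538.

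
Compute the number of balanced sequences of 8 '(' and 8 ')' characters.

Balanced strings of n pairs of brackets are counted by C_n; here n = 8.
C_8 = C(16,8)/9 = 12870/9 = 1430.

1430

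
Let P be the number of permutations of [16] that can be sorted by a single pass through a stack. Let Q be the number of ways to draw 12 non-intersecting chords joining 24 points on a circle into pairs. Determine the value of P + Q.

By Knuth's characterisation, the stack-sortable permutations of length 16 are the 231-avoiders, numbering C_16. So P = C_16 = 35357670.
Non-crossing perfect matchings of 2n points on a circle are counted by C_n; with 24 points, n = 12. So Q = C_12 = 208012.
P + Q = 35357670 + 208012 = 35565682.

35565682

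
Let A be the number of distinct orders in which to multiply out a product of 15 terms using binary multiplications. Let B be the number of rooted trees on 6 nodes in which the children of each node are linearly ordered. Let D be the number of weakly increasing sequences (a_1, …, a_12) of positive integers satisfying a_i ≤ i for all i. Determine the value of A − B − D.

Ways to associate a product of 15 factors correspond to binary trees on 15 leaves, so the count is C_14. So A = C_14 = 2674440.
A rooted plane tree on 6 nodes has 5 edges, and such trees are counted by C_5. So B = C_5 = 42.
Weakly increasing sequences with a_i ≤ i biject with Dyck paths of semilength 12, so there are C_12. So D = C_12 = 208012.
A − B − D = 2674440 − 42 − 208012 = 2466386.

2466386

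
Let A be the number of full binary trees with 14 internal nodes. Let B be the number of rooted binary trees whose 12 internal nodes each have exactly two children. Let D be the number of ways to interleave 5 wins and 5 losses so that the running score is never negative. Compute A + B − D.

2882410

The number of full binary trees on 14 internal nodes is the Catalan number C_14. So A = C_14 = 2674440.
The number of full binary trees on 12 internal nodes is the Catalan number C_12. So B = C_12 = 208012.
Reading a vote for the leader as '(' and for the other as ')' turns such a sequence into a balanced string of 5 pairs, so the count is C_5. So D = C_5 = 42.
A + B − D = 2674440 + 208012 − 42 = 2882410.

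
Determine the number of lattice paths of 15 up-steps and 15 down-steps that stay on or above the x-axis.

Paths of 15 up- and 15 down-steps that never dip below the axis are Dyck paths; their count is C_15.
C_15 = C(30,15)/16 = 155117520/16 = 9694845.

9694845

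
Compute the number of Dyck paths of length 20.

16796

A Dyck path with 10 up-steps and 10 down-steps has semilength 10, so there are C_10 of them.
C_10 = C(20,10)/11 = 184756/11 = 16796.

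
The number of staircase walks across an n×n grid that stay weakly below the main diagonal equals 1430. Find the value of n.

Such diagonal-avoiding paths in an n×n grid are counted by C_n, and C_8 = 1430.

8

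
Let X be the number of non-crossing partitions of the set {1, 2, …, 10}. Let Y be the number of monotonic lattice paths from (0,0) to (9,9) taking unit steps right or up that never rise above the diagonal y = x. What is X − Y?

11934

The non-crossing partitions of [10] form a lattice of size C_10. So X = C_10 = 16796.
Sub-diagonal monotone paths from (0,0) to (9,9) biject with Dyck paths of semilength 9, giving C_9. So Y = C_9 = 4862.
X − Y = 16796 − 4862 = 11934.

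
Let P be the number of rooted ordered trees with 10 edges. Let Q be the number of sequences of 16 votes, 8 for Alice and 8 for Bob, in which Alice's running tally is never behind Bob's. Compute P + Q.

18226

A rooted plane tree with 10 edges has 11 nodes, and the count is C_10. So P = C_10 = 16796.
Reading a vote for the leader as '(' and for the other as ')' turns such a sequence into a balanced string of 8 pairs, so the count is C_8. So Q = C_8 = 1430.
P + Q = 16796 + 1430 = 18226.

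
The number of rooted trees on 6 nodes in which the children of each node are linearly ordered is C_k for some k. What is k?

5

Rooted ordered (plane) trees on m nodes have m−1 edges and are counted by C_{m−1}; m = 6 gives C_5.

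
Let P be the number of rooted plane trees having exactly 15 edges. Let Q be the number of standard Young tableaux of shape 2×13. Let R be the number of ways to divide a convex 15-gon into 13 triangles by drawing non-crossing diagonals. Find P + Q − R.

9694845

Rooted ordered trees with n edges are counted by C_n; here n = 15. So P = C_15 = 9694845.
Standard Young tableaux of shape 2×n are counted by C_n; here n = 13. So Q = C_13 = 742900.
A convex 15-gon is triangulated into 13 triangles, and the number of such triangulations is the Catalan number C_{15−2} = C_13. So R = C_13 = 742900.
P + Q − R = 9694845 + 742900 − 742900 = 9694845.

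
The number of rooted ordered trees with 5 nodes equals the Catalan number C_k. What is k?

Rooted ordered (plane) trees on m nodes have m−1 edges and are counted by C_{m−1}; m = 5 gives C_4.

4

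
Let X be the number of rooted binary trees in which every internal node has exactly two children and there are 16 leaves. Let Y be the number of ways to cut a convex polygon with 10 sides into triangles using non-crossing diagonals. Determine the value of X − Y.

A full binary tree with L leaves has L−1 internal nodes and is counted by C_{L−1}; L = 16 gives C_15. So X = C_15 = 9694845.
The number of triangulations of a 10-gon is the Catalan number C_8 (index = sides − 2). So Y = C_8 = 1430.
X − Y = 9694845 − 1430 = 9693415.

9693415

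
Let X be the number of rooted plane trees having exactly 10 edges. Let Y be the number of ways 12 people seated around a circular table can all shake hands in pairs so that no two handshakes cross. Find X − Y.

Rooted ordered trees with n edges are counted by C_n; here n = 10. So X = C_10 = 16796.
With 12 = 2·6 people, non-crossing handshake pairings are non-crossing perfect matchings on a circle, counted by C_6. So Y = C_6 = 132.
X − Y = 16796 − 132 = 16664.

16664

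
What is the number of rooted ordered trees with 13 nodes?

208012

Rooted ordered (plane) trees on m nodes have m−1 edges and are counted by C_{m−1}; m = 13 gives C_12.
C_12 = 208012.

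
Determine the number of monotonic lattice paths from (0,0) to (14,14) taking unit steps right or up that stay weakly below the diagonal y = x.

2674440

Sub-diagonal monotone paths from (0,0) to (14,14) biject with Dyck paths of semilength 14, giving C_14.
C_14 = C_13 · 2(2·13+1)/(13+2) = 742900 · 54/15 = 2674440.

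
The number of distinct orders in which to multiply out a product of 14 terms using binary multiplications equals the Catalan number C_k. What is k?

13

Parenthesizations of m factors correspond to full binary trees with m leaves, counted by C_{m−1}; m = 14 gives C_13.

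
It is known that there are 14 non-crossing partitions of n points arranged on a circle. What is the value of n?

Non-crossing partitions of [n] are counted by C_n. Since C_4 = 14, the index is 4.

4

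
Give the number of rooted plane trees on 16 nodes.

A rooted plane tree on 16 nodes has 15 edges, and such trees are counted by C_15.
C_15 = C(30,15)/16 = 155117520/16 = 9694845.

9694845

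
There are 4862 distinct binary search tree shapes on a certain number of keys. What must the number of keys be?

9

Binary search tree shapes on n keys are counted by C_n; 4862 = C_9.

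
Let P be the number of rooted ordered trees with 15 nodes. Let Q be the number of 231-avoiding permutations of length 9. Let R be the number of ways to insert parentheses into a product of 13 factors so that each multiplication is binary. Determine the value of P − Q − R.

A rooted plane tree on 15 nodes has 14 edges, and such trees are counted by C_14. So P = C_14 = 2674440.
For any fixed pattern of length 3, the pattern-avoiding permutations of [9] number C_9. So Q = C_9 = 4862.
Ways to associate a product of 13 factors correspond to binary trees on 13 leaves, so the count is C_12. So R = C_12 = 208012.
P − Q − R = 2674440 − 4862 − 208012 = 2461566.

2461566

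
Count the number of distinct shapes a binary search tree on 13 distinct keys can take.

742900

Binary trees (left/right distinguished) on n nodes are counted by C_n; here n = 13.
C_13 = 742900.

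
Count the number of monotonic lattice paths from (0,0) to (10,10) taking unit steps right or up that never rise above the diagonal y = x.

16796

Sub-diagonal monotone paths from (0,0) to (10,10) biject with Dyck paths of semilength 10, giving C_10.
C_10 = C(20,10)/11 = 184756/11 = 16796.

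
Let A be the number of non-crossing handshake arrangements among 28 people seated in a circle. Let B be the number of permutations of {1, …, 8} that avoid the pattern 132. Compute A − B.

2673010

With 28 = 2·14 people, non-crossing handshake pairings are non-crossing perfect matchings on a circle, counted by C_14. So A = C_14 = 2674440.
For any fixed pattern of length 3, the pattern-avoiding permutations of [8] number C_8. So B = C_8 = 1430.
A − B = 2674440 − 1430 = 2673010.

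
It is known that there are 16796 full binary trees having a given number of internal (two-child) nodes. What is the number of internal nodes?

Full binary trees with n internal nodes are counted by C_n, and C_10 = 16796.

10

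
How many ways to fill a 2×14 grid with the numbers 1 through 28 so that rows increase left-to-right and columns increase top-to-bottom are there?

2674440

Standard Young tableaux of shape 2×n are counted by C_n; here n = 14.
C_14 = C_13 · 2(2·13+1)/(13+2) = 742900 · 54/15 = 2674440.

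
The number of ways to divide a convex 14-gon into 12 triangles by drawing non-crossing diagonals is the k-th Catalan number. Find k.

12

The number of triangulations of a 14-gon is the Catalan number C_12 (index = sides − 2).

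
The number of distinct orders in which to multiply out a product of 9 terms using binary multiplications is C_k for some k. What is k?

Bracketing 9 factors into binary products is counted by C_{9−1} = C_8.

8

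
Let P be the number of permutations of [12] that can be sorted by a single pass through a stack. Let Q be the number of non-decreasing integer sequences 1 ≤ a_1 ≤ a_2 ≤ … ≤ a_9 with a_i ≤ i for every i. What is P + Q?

Stack-sortable permutations are exactly the 231-avoiding ones, counted by C_n; here n = 12. So P = C_12 = 208012.
Such sub-staircase sequences of length n are counted by C_n; here n = 9. So Q = C_9 = 4862.
P + Q = 208012 + 4862 = 212874.

212874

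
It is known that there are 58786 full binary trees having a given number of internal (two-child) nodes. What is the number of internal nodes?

11

Full binary trees with n internal nodes are counted by C_n. Since C_11 = 58786, the index is 11.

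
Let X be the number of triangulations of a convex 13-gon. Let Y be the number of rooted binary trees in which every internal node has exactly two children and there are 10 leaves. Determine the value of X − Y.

53924

A convex 13-gon is triangulated into 11 triangles, and the number of such triangulations is the Catalan number C_{13−2} = C_11. So X = C_11 = 58786.
Full binary trees with 10 leaves have 10−1 = 9 internal nodes, so there are C_9 of them. So Y = C_9 = 4862.
X − Y = 58786 − 4862 = 53924.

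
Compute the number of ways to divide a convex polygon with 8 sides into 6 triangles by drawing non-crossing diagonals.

The number of triangulations of an 8-gon is the Catalan number C_6 (index = sides − 2).
C_6 = C(12,6)/7 = 924/7 = 132.

132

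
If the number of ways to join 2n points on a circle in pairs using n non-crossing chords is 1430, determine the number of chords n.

Non-crossing pairings of 2n points on a circle are counted by C_n. The Catalan number equal to 1430 is C_8.

8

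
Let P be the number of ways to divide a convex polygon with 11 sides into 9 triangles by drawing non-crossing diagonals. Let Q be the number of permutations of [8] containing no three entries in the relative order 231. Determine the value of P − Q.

A convex 11-gon is triangulated into 9 triangles, and the number of such triangulations is the Catalan number C_{11−2} = C_9. So P = C_9 = 4862.
Permutations of [n] avoiding any single length-3 pattern are counted by C_n; here n = 8. So Q = C_8 = 1430.
P − Q = 4862 − 1430 = 3432.

3432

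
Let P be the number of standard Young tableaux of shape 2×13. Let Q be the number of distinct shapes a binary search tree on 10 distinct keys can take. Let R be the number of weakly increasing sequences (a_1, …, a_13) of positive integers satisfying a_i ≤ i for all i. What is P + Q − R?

By the hook-length formula (or a Dyck-path bijection), SYT of shape 2×13 number C_13. So P = C_13 = 742900.
Rooted binary trees with 10 nodes (each child slot possibly empty) number C_10. So Q = C_10 = 16796.
Weakly increasing sequences with a_i ≤ i biject with Dyck paths of semilength 13, so there are C_13. So R = C_13 = 742900.
P + Q − R = 742900 + 16796 − 742900 = 16796.

16796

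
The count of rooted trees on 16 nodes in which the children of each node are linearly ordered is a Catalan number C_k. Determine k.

Rooted ordered (plane) trees on m nodes have m−1 edges and are counted by C_{m−1}; m = 16 gives C_15.

15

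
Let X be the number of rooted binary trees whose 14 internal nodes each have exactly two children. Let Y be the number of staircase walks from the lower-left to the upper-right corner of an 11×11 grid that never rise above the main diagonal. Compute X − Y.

2615654

The number of full binary trees on 14 internal nodes is the Catalan number C_14. So X = C_14 = 2674440.
Monotone paths in an n×n grid that stay weakly below the diagonal are counted by C_n; here n = 11. So Y = C_11 = 58786.
X − Y = 2674440 − 58786 = 2615654.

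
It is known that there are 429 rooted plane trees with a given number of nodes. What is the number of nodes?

Rooted ordered trees on m nodes are counted by C_{m−1}, and C_7 = 429.
So the index is 7, and the number of nodes is 7 + 1 = 8.

8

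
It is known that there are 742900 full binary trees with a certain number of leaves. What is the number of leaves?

Full binary trees with L leaves are counted by C_{L−1}. Since C_13 = 742900, the index is 13.
So the index is 13, and the number of leaves is 13 + 1 = 14.

14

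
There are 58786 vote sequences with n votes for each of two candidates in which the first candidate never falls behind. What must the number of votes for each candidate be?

Such ballot sequences with n votes each are counted by C_n; 58786 = C_11.

11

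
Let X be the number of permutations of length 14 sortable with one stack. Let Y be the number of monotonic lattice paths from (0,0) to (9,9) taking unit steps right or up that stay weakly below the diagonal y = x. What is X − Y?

2669578

Stack-sortable permutations are exactly the 231-avoiding ones, counted by C_n; here n = 14. So X = C_14 = 2674440.
Monotone paths in an n×n grid that stay weakly below the diagonal are counted by C_n; here n = 9. So Y = C_9 = 4862.
X − Y = 2674440 − 4862 = 2669578.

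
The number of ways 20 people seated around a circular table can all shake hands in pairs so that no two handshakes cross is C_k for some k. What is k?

10

Non-crossing handshake pairings of 2n people are counted by C_n; 20 people gives n = 10.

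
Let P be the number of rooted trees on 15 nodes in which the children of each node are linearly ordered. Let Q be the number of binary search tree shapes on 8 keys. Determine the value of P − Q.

2673010

A rooted plane tree on 15 nodes has 14 edges, and such trees are counted by C_14. So P = C_14 = 2674440.
There are C_n binary search tree shapes on n keys; with n = 8 that is C_8. So Q = C_8 = 1430.
P − Q = 2674440 − 1430 = 2673010.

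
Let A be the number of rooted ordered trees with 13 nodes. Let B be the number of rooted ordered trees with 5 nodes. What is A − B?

A rooted plane tree on 13 nodes has 12 edges, and such trees are counted by C_12. So A = C_12 = 208012.
Rooted ordered (plane) trees on m nodes have m−1 edges and are counted by C_{m−1}; m = 5 gives C_4. So B = C_4 = 14.
A − B = 208012 − 14 = 207998.

207998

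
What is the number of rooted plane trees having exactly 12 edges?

A rooted plane tree with 12 edges has 13 nodes, and the count is C_12.
C_12 = C(24,12)/13 = 2704156/13 = 208012.

208012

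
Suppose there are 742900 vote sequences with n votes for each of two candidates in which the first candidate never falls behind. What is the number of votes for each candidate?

Such ballot sequences with n votes each are counted by C_n; 742900 = C_13.

13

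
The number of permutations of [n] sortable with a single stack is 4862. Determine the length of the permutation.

Stack-sortable permutations of [n] are counted by C_n. Since C_9 = 4862, the index is 9.

9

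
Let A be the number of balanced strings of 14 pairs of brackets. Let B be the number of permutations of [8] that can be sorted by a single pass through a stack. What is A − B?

2673010

A balanced arrangement of 14 bracket pairs is a Dyck word of semilength 14, so the count is C_14. So A = C_14 = 2674440.
Stack-sortable permutations are exactly the 231-avoiding ones, counted by C_n; here n = 8. So B = C_8 = 1430.
A − B = 2674440 − 1430 = 2673010.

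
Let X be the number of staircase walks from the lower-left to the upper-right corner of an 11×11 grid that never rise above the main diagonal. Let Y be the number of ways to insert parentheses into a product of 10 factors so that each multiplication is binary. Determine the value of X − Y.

Monotone paths in an n×n grid that stay weakly below the diagonal are counted by C_n; here n = 11. So X = C_11 = 58786.
Ways to associate a product of 10 factors correspond to binary trees on 10 leaves, so the count is C_9. So Y = C_9 = 4862.
X − Y = 58786 − 4862 = 53924.

53924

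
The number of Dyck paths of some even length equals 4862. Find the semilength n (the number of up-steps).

9

Dyck paths of semilength n are counted by C_n; 4862 = C_9.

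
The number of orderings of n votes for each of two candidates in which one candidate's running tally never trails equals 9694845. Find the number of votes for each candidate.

15

Such ballot sequences with n votes each are counted by C_n. Since C_15 = 9694845, the index is 15.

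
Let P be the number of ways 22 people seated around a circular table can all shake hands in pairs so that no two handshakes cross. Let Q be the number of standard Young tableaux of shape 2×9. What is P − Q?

53924

Non-crossing handshake pairings of 2n people are counted by C_n; 22 people gives n = 11. So P = C_11 = 58786.
By the hook-length formula (or a Dyck-path bijection), SYT of shape 2×9 number C_9. So Q = C_9 = 4862.
P − Q = 58786 − 4862 = 53924.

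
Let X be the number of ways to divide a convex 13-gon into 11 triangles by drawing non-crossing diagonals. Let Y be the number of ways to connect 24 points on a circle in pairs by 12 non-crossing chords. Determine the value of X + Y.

Triangulations of a convex m-gon are counted by C_{m−2}; with m = 13 this is C_11. So X = C_11 = 58786.
Non-crossing perfect matchings of 2n points on a circle are counted by C_n; with 24 points, n = 12. So Y = C_12 = 208012.
X + Y = 58786 + 208012 = 266798.

266798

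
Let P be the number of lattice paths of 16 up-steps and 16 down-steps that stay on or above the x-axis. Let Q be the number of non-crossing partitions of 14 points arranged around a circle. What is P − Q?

A Dyck path with 16 up-steps and 16 down-steps has semilength 16, so there are C_16 of them. So P = C_16 = 35357670.
The non-crossing partitions of [14] form a lattice of size C_14. So Q = C_14 = 2674440.
P − Q = 35357670 − 2674440 = 32683230.

32683230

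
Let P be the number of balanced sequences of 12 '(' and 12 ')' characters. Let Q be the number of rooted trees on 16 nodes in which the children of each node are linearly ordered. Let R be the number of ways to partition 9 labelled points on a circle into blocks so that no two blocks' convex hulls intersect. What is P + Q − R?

A balanced arrangement of 12 bracket pairs is a Dyck word of semilength 12, so the count is C_12. So P = C_12 = 208012.
Rooted ordered (plane) trees on m nodes have m−1 edges and are counted by C_{m−1}; m = 16 gives C_15. So Q = C_15 = 9694845.
Non-crossing partitions of an n-element set are counted by C_n; here n = 9. So R = C_9 = 4862.
P + Q − R = 208012 + 9694845 − 4862 = 9897995.

9897995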